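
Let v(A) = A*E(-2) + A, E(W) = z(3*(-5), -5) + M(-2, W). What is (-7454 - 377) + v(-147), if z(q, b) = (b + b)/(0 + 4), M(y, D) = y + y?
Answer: -14045/2 ≈ -7022.5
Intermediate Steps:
M(y, D) = 2*y
z(q, b) = b/2 (z(q, b) = (2*b)/4 = (2*b)*(¼) = b/2)
E(W) = -13/2 (E(W) = (½)*(-5) + 2*(-2) = -5/2 - 4 = -13/2)
v(A) = -11*A/2 (v(A) = A*(-13/2) + A = -13*A/2 + A = -11*A/2)
(-7454 - 377) + v(-147) = (-7454 - 377) - 11/2*(-147) = -7831 + 1617/2 = -14045/2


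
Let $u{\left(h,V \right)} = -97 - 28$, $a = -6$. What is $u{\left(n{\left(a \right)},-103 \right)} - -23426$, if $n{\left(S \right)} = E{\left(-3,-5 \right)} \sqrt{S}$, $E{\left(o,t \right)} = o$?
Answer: $23301$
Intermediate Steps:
$n{\left(S \right)} = - 3 \sqrt{S}$
$u{\left(h,V \right)} = -125$
$u{\left(n{\left(a \right)},-103 \right)} - -23426 = -125 - -23426 = -125 + 23426 = 23301$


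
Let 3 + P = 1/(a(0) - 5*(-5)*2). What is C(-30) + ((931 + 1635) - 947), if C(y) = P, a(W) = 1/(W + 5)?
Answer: 405621/251 ≈ 1616.0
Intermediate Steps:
a(W) = 1/(5 + W)
P = -748/251 (P = -3 + 1/(1/(5 + 0) - 5*(-5)*2) = -3 + 1/(1/5 + 25*2) = -3 + 1/(⅕ + 50) = -3 + 1/(251/5) = -3 + 5/251 = -748/251 ≈ -2.9801)
C(y) = -748/251
C(-30) + ((931 + 1635) - 947) = -748/251 + ((931 + 1635) - 947) = -748/251 + (2566 - 947) = -748/251 + 1619 = 405621/251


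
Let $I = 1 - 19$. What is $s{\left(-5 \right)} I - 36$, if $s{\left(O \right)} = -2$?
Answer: $0$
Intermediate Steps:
$I = -18$ ($I = 1 - 19 = -18$)
$s{\left(-5 \right)} I - 36 = \left(-2\right) \left(-18\right) - 36 = 36 - 36 = 0$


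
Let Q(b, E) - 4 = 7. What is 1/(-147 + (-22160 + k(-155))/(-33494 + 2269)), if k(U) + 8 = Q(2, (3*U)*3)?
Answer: -31225/4567918 ≈ -0.0068357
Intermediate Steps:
Q(b, E) = 11 (Q(b, E) = 4 + 7 = 11)
k(U) = 3 (k(U) = -8 + 11 = 3)
1/(-147 + (-22160 + k(-155))/(-33494 + 2269)) = 1/(-147 + (-22160 + 3)/(-33494 + 2269)) = 1/(-147 - 22157/(-31225)) = 1/(-147 - 22157*(-1/31225)) = 1/(-147 + 22157/31225) = 1/(-4567918/31225) = -31225/4567918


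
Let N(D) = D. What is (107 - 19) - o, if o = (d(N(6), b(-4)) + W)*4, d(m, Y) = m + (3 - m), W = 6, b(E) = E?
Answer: 52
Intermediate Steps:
d(m, Y) = 3
o = 36 (o = (3 + 6)*4 = 9*4 = 36)
(107 - 19) - o = (107 - 19) - 1*36 = 88 - 36 = 52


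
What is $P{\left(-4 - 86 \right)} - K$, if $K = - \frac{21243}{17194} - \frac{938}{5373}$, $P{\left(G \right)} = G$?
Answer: $- \frac{8184235969}{92383362} \approx -88.59$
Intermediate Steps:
$K = - \frac{130266611}{92383362}$ ($K = \left(-21243\right) \frac{1}{17194} - \frac{938}{5373} = - \frac{21243}{17194} - \frac{938}{5373} = - \frac{130266611}{92383362} \approx -1.4101$)
$P{\left(-4 - 86 \right)} - K = \left(-4 - 86\right) - - \frac{130266611}{92383362} = -90 + \frac{130266611}{92383362} = - \frac{8184235969}{92383362}$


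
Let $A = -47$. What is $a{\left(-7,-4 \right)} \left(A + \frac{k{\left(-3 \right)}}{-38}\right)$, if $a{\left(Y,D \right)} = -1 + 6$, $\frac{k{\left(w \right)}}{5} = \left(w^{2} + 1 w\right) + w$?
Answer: $- \frac{9005}{38} \approx -236.97$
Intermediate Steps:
$k{\left(w \right)} = 5 w^{2} + 10 w$ ($k{\left(w \right)} = 5 \left(\left(w^{2} + 1 w\right) + w\right) = 5 \left(\left(w^{2} + w\right) + w\right) = 5 \left(\left(w + w^{2}\right) + w\right) = 5 \left(w^{2} + 2 w\right) = 5 w^{2} + 10 w$)
$a{\left(Y,D \right)} = 5$
$a{\left(-7,-4 \right)} \left(A + \frac{k{\left(-3 \right)}}{-38}\right) = 5 \left(-47 + \frac{5 \left(-3\right) \left(2 - 3\right)}{-38}\right) = 5 \left(-47 + 5 \left(-3\right) \left(-1\right) \left(- \frac{1}{38}\right)\right) = 5 \left(-47 + 15 \left(- \frac{1}{38}\right)\right) = 5 \left(-47 - \frac{15}{38}\right) = 5 \left(- \frac{1801}{38}\right) = - \frac{9005}{38}$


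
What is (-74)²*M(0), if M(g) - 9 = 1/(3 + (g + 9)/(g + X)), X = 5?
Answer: 302549/6 ≈ 50425.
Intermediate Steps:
M(g) = 9 + 1/(3 + (9 + g)/(5 + g)) (M(g) = 9 + 1/(3 + (g + 9)/(g + 5)) = 9 + 1/(3 + (9 + g)/(5 + g)))
(-74)²*M(0) = (-74)²*((221 + 37*0)/(4*(6 + 0))) = 5476*((¼)*(221 + 0)/6) = 5476*((¼)*(⅙)*221) = 5476*(221/24) = 302549/6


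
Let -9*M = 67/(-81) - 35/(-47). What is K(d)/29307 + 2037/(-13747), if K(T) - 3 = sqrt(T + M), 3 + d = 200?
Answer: -19885706/134294443 + 5*sqrt(12690235)/37190583 ≈ -0.14760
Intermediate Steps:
d = 197 (d = -3 + 200 = 197)
M = 314/34263 (M = -(67/(-81) - 35/(-47))/9 = -(67*(-1/81) - 35*(-1/47))/9 = -(-67/81 + 35/47)/9 = -1/9*(-314/3807) = 314/34263 ≈ 0.0091644)
K(T) = 3 + sqrt(314/34263 + T) (K(T) = 3 + sqrt(T + 314/34263) = 3 + sqrt(314/34263 + T))
K(d)/29307 + 2037/(-13747) = (3 + sqrt(14758 + 1610361*197)/1269)/29307 + 2037/(-13747) = (3 + sqrt(14758 + 317241117)/1269)*(1/29307) + 2037*(-1/13747) = (3 + sqrt(317255875)/1269)*(1/29307) - 2037/13747 = (3 + (5*sqrt(12690235))/1269)*(1/29307) - 2037/13747 = (3 + 5*sqrt(12690235)/1269)*(1/29307) - 2037/13747 = (1/9769 + 5*sqrt(12690235)/37190583) - 2037/13747 = -19885706/134294443 + 5*sqrt(12690235)/37190583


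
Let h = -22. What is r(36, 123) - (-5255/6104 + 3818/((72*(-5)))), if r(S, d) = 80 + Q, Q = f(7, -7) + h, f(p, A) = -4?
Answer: 17982329/274680 ≈ 65.466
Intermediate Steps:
Q = -26 (Q = -4 - 22 = -26)
r(S, d) = 54 (r(S, d) = 80 - 26 = 54)
r(36, 123) - (-5255/6104 + 3818/((72*(-5)))) = 54 - (-5255/6104 + 3818/((72*(-5)))) = 54 - (-5255*1/6104 + 3818/(-360)) = 54 - (-5255/6104 + 3818*(-1/360)) = 54 - (-5255/6104 - 1909/180) = 54 - 1*(-3149609/274680) = 54 + 3149609/274680 = 17982329/274680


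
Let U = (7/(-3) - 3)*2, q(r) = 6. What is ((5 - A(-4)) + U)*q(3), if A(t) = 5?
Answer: -64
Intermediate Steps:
U = -32/3 (U = (7*(-⅓) - 3)*2 = (-7/3 - 3)*2 = -16/3*2 = -32/3 ≈ -10.667)
((5 - A(-4)) + U)*q(3) = ((5 - 1*5) - 32/3)*6 = ((5 - 5) - 32/3)*6 = (0 - 32/3)*6 = -32/3*6 = -64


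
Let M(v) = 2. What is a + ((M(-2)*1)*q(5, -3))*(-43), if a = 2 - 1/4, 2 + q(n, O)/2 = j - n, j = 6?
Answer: 695/4 ≈ 173.75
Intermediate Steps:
q(n, O) = 8 - 2*n (q(n, O) = -4 + 2*(6 - n) = -4 + (12 - 2*n) = 8 - 2*n)
a = 7/4 (a = 2 - 1*1/4 = 2 - 1/4 = 7/4 ≈ 1.7500)
a + ((M(-2)*1)*q(5, -3))*(-43) = 7/4 + ((2*1)*(8 - 2*5))*(-43) = 7/4 + (2*(8 - 10))*(-43) = 7/4 + (2*(-2))*(-43) = 7/4 - 4*(-43) = 7/4 + 172 = 695/4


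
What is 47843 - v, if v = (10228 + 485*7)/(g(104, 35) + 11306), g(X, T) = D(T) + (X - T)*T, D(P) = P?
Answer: 34637615/724 ≈ 47842.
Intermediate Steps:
g(X, T) = T + T*(X - T) (g(X, T) = T + (X - T)*T = T + T*(X - T))
v = 717/724 (v = (10228 + 485*7)/(35*(1 + 104 - 1*35) + 11306) = (10228 + 3395)/(35*(1 + 104 - 35) + 11306) = 13623/(35*70 + 11306) = 13623/(2450 + 11306) = 13623/13756 = 13623*(1/13756) = 717/724 ≈ 0.99033)
47843 - v = 47843 - 1*717/724 = 47843 - 717/724 = 34637615/724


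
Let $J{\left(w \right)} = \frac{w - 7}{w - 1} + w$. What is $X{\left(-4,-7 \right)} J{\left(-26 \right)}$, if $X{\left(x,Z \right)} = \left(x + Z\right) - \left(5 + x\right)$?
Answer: $\frac{892}{3} \approx 297.33$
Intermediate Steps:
$X{\left(x,Z \right)} = -5 + Z$ ($X{\left(x,Z \right)} = \left(Z + x\right) - \left(5 + x\right) = -5 + Z$)
$J{\left(w \right)} = w + \frac{-7 + w}{-1 + w}$ ($J{\left(w \right)} = \frac{-7 + w}{-1 + w} + w = w + \frac{-7 + w}{-1 + w}$)
$X{\left(-4,-7 \right)} J{\left(-26 \right)} = \left(-5 - 7\right) \frac{-7 + \left(-26\right)^{2}}{-1 - 26} = - 12 \frac{-7 + 676}{-27} = - 12 \left(\left(- \frac{1}{27}\right) 669\right) = \left(-12\right) \left(- \frac{223}{9}\right) = \frac{892}{3}$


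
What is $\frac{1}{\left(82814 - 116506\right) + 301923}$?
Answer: $\frac{1}{268231} \approx 3.7281 \cdot 10^{-6}$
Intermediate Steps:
$\frac{1}{\left(82814 - 116506\right) + 301923} = \frac{1}{-33692 + 301923} = \frac{1}{268231}$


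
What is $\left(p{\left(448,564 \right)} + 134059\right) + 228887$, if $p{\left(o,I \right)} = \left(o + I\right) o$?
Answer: $816322$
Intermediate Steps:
$p{\left(o,I \right)} = o \left(I + o\right)$ ($p{\left(o,I \right)} = \left(I + o\right) o = o \left(I + o\right)$)
$\left(p{\left(448,564 \right)} + 134059\right) + 228887 = \left(448 \left(564 + 448\right) + 134059\right) + 228887 = \left(448 \cdot 1012 + 134059\right) + 228887 = \left(453376 + 134059\right) + 228887 = 587435 + 228887 = 816322$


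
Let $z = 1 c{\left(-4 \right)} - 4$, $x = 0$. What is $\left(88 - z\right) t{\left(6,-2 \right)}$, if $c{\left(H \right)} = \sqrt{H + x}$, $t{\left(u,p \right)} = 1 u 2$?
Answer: $1104 - 24 i \approx 1104.0 - 24.0 i$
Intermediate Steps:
$t{\left(u,p \right)} = 2 u$ ($t{\left(u,p \right)} = u 2 = 2 u$)
$c{\left(H \right)} = \sqrt{H}$ ($c{\left(H \right)} = \sqrt{H + 0} = \sqrt{H}$)
$z = -4 + 2 i$ ($z = 1 \sqrt{-4} - 4 = 1 \cdot 2 i - 4 = 2 i - 4 = -4 + 2 i \approx -4.0 + 2.0 i$)
$\left(88 - z\right) t{\left(6,-2 \right)} = \left(88 - \left(-4 + 2 i\right)\right) 2 \cdot 6 = \left(88 + \left(4 - 2 i\right)\right) 12 = \left(92 - 2 i\right) 12 = 1104 - 24 i$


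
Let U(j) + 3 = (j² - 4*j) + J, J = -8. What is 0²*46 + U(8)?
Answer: 21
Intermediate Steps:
U(j) = -11 + j² - 4*j (U(j) = -3 + ((j² - 4*j) - 8) = -3 + (-8 + j² - 4*j) = -11 + j² - 4*j)
0²*46 + U(8) = 0²*46 + (-11 + 8² - 4*8) = 0*46 + (-11 + 64 - 32) = 0 + 21 = 21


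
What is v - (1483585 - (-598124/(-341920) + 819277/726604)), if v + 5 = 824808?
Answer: -10229210937924189/15527527480 ≈ -6.5878e+5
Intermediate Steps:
v = 824803 (v = -5 + 824808 = 824803)
v - (1483585 - (-598124/(-341920) + 819277/726604)) = 824803 - (1483585 - (-598124/(-341920) + 819277/726604)) = 824803 - (1483585 - (-598124*(-1/341920) + 819277*(1/726604))) = 824803 - (1483585 - (149531/85480 + 819277/726604)) = 824803 - (1483585 - 1*44670405171/15527527480) = 824803 - (1483585 - 44670405171/15527527480) = 824803 - 1*23036362186010629/15527527480 = 824803 - 23036362186010629/15527527480 = -10229210937924189/15527527480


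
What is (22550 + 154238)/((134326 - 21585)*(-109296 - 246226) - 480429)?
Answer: -176788/40082386231 ≈ -4.4106e-6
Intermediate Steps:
(22550 + 154238)/((134326 - 21585)*(-109296 - 246226) - 480429) = 176788/(112741*(-355522) - 480429) = 176788/(-40081905802 - 480429) = 176788/(-40082386231) = 176788*(-1/40082386231) = -176788/40082386231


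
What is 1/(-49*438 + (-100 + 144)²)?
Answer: -1/19526 ≈ -5.1214e-5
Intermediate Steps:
1/(-49*438 + (-100 + 144)²) = 1/(-21462 + 44²) = 1/(-21462 + 1936) = 1/(-19526) = -1/19526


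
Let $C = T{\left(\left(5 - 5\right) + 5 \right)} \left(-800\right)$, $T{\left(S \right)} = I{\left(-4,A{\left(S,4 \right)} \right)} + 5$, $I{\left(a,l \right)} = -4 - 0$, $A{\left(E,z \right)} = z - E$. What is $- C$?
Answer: $800$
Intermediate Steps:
$I{\left(a,l \right)} = -4$ ($I{\left(a,l \right)} = -4 + 0 = -4$)
$T{\left(S \right)} = 1$ ($T{\left(S \right)} = -4 + 5 = 1$)
$C = -800$ ($C = 1 \left(-800\right) = -800$)
$- C = \left(-1\right) \left(-800\right) = 800$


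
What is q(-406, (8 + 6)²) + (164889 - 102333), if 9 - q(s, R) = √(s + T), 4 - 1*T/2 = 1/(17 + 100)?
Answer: 62565 - 2*I*√151346/39 ≈ 62565.0 - 19.95*I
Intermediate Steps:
T = 934/117 (T = 8 - 2/(17 + 100) = 8 - 2/117 = 934/117 ≈ 7.9829)
q(s, R) = 9 - √(934/117 + s) (q(s, R) = 9 - √(s + 934/117) = 9 - √(934/117 + s))
q(-406, (8 + 6)²) + (164889 - 102333) = (9 - √(12142 + 1521*(-406))/39) + (164889 - 102333) = (9 - √(12142 - 617526)/39) + 62556 = (9 - 2*I*√151346/39) + 62556 = 62565 - 2*I*√151346/39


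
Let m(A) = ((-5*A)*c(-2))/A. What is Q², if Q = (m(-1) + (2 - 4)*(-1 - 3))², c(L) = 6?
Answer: 234256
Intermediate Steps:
m(A) = -30 (m(A) = (-5*A*6)/A = (-30*A)/A = -30)
Q = 484 (Q = (-30 + (2 - 4)*(-1 - 3))² = (-30 - 2*(-4))² = (-30 + 8)² = (-22)² = 484)
Q² = 484² = 234256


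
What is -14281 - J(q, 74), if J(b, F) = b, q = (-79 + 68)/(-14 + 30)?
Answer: -228485/16 ≈ -14280.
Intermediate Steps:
q = -11/16 ≈ -0.68750
-14281 - J(q, 74) = -14281 - 1*(-11/16) = -14281 + 11/16 = -228485/16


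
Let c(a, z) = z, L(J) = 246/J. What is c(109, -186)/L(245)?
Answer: -7595/41 ≈ -185.24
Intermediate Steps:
c(109, -186)/L(245) = -186/(246/245) = -186/(246*(1/245)) = -186/246/245 = -186*245/246 = -7595/41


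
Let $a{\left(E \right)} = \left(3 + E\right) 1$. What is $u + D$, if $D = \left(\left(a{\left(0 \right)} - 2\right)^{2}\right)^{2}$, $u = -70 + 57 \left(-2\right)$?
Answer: $-183$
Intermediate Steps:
$a{\left(E \right)} = 3 + E$
$u = -184$ ($u = -70 - 114 = -184$)
$D = 1$ ($D = \left(\left(\left(3 + 0\right) - 2\right)^{2}\right)^{2} = \left(\left(3 - 2\right)^{2}\right)^{2} = \left(1^{2}\right)^{2} = 1^{2} = 1$)
$u + D = -184 + 1 = -183$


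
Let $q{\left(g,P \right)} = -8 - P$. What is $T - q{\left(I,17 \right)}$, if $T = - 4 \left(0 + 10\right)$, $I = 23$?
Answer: $-15$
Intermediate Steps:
$T = -40$ ($T = \left(-4\right) 10 = -40$)
$T - q{\left(I,17 \right)} = -40 - \left(-8 - 17\right) = -40 - -25 = -40 + 25 = -15$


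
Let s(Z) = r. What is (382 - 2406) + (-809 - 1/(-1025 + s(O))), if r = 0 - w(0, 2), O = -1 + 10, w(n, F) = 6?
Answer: -2920822/1031 ≈ -2833.0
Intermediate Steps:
O = 9
r = -6 (r = 0 - 1*6 = 0 - 6 = -6)
s(Z) = -6
(382 - 2406) + (-809 - 1/(-1025 + s(O))) = (382 - 2406) + (-809 - 1/(-1025 - 6)) = -2024 + (-809 - 1/(-1031)) = -2024 + (-809 - 1*(-1/1031)) = -2024 + (-809 + 1/1031) = -2024 - 834078/1031 = -2920822/1031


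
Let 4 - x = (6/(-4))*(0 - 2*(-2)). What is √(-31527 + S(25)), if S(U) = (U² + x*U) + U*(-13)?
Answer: I*√30977 ≈ 176.0*I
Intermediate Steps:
x = 10 (x = 4 - 6/(-4)*(0 - 2*(-2)) = 4 - 6*(-¼)*(0 + 4) = 4 - (-3)*4/2 = 4 - 1*(-6) = 4 + 6 = 10)
S(U) = U² - 3*U (S(U) = (U² + 10*U) + U*(-13) = (U² + 10*U) - 13*U = U² - 3*U)
√(-31527 + S(25)) = √(-31527 + 25*(-3 + 25)) = √(-31527 + 25*22) = √(-31527 + 550) = √(-30977) = I*√30977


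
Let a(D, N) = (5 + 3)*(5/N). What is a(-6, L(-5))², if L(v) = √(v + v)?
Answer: -160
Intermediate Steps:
L(v) = √2*√v (L(v) = √(2*v) = √2*√v)
a(D, N) = 40/N (a(D, N) = 8*(5/N) = 40/N)
a(-6, L(-5))² = (40/((√2*√(-5))))² = (40/((√2*(I*√5))))² = (40/((I*√10)))² = (40*(-I*√10/10))² = (-4*I*√10)² = -160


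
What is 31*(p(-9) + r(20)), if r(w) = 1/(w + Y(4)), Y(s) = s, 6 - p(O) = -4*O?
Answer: -22289/24 ≈ -928.71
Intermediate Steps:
p(O) = 6 + 4*O (p(O) = 6 - (-4)*O = 6 + 4*O)
r(w) = 1/(4 + w) (r(w) = 1/(w + 4) = 1/(4 + w))
31*(p(-9) + r(20)) = 31*((6 + 4*(-9)) + 1/(4 + 20)) = 31*((6 - 36) + 1/24) = 31*(-30 + 1/24) = 31*(-719/24) = -22289/24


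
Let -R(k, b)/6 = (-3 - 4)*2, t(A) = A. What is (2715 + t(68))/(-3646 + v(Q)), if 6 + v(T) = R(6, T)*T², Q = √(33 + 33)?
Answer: 253/172 ≈ 1.4709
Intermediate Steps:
R(k, b) = 84 (R(k, b) = -6*(-3 - 4)*2 = -(-42)*2 = -6*(-14) = 84)
Q = √66 ≈ 8.1240
v(T) = -6 + 84*T²
(2715 + t(68))/(-3646 + v(Q)) = (2715 + 68)/(-3646 + (-6 + 84*(√66)²)) = 2783/(-3646 + (-6 + 84*66)) = 2783/(-3646 + (-6 + 5544)) = 2783/(-3646 + 5538) = 2783/1892 = 2783*(1/1892) = 253/172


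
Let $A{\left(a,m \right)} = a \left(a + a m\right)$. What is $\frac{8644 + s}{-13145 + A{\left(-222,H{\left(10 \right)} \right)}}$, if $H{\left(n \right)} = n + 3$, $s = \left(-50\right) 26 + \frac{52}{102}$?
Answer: $\frac{374570}{34518381} \approx 0.010851$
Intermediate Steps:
$s = - \frac{66274}{51}$ ($s = -1300 + 52 \cdot \frac{1}{102} = -1300 + \frac{26}{51} = - \frac{66274}{51} \approx -1299.5$)
$H{\left(n \right)} = 3 + n$
$\frac{8644 + s}{-13145 + A{\left(-222,H{\left(10 \right)} \right)}} = \frac{8644 - \frac{66274}{51}}{-13145 + \left(-222\right)^{2} \left(1 + \left(3 + 10\right)\right)} = \frac{374570}{51 \left(-13145 + 49284 \left(1 + 13\right)\right)} = \frac{374570}{51 \left(-13145 + 49284 \cdot 14\right)} = \frac{374570}{51 \left(-13145 + 689976\right)} = \frac{374570}{51 \cdot 676831} = \frac{374570}{51} \cdot \frac{1}{676831} = \frac{374570}{34518381}$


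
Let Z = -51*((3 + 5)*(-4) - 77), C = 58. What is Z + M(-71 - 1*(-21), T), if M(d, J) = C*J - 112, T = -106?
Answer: -701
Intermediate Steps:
Z = 5559 (Z = -51*(8*(-4) - 77) = -51*(-32 - 77) = -51*(-109) = 5559)
M(d, J) = -112 + 58*J (M(d, J) = 58*J - 112 = -112 + 58*J)
Z + M(-71 - 1*(-21), T) = 5559 + (-112 + 58*(-106)) = 5559 + (-112 - 6148) = 5559 - 6260 = -701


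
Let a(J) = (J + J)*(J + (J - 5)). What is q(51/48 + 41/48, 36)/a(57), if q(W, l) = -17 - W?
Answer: -227/149112 ≈ -0.0015223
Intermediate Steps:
a(J) = 2*J*(-5 + 2*J) (a(J) = (2*J)*(J + (-5 + J)) = (2*J)*(-5 + 2*J) = 2*J*(-5 + 2*J))
q(51/48 + 41/48, 36)/a(57) = (-17 - (51/48 + 41/48))/((2*57*(-5 + 2*57))) = (-17 - (51*(1/48) + 41*(1/48)))/((2*57*(-5 + 114))) = (-17 - (17/16 + 41/48))/((2*57*109)) = (-17 - 1*23/12)/12426 = (-17 - 23/12)*(1/12426) = -227/12*1/12426 = -227/149112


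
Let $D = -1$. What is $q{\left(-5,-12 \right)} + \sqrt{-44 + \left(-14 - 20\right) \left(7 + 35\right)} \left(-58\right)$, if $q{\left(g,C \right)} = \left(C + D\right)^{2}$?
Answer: $169 - 464 i \sqrt{23} \approx 169.0 - 2225.3 i$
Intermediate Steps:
$q{\left(g,C \right)} = \left(-1 + C\right)^{2}$ ($q{\left(g,C \right)} = \left(C - 1\right)^{2} = \left(-1 + C\right)^{2}$)
$q{\left(-5,-12 \right)} + \sqrt{-44 + \left(-14 - 20\right) \left(7 + 35\right)} \left(-58\right) = \left(-1 - 12\right)^{2} + \sqrt{-44 + \left(-14 - 20\right) \left(7 + 35\right)} \left(-58\right) = \left(-13\right)^{2} + \sqrt{-44 - 1428} \left(-58\right) = 169 + \sqrt{-44 - 1428} \left(-58\right) = 169 + \sqrt{-1472} \left(-58\right) = 169 + 8 i \sqrt{23} \left(-58\right) = 169 - 464 i \sqrt{23}$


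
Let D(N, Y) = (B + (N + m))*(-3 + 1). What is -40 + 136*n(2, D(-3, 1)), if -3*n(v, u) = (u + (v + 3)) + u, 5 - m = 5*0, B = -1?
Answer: -256/3 ≈ -85.333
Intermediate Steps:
m = 5 (m = 5 - 5*0 = 5 - 1*0 = 5 + 0 = 5)
D(N, Y) = -8 - 2*N (D(N, Y) = (-1 + (N + 5))*(-3 + 1) = (-1 + (5 + N))*(-2) = (4 + N)*(-2) = -8 - 2*N)
n(v, u) = -1 - 2*u/3 - v/3 (n(v, u) = -((u + (v + 3)) + u)/3 = -((u + (3 + v)) + u)/3 = -((3 + u + v) + u)/3 = -(3 + v + 2*u)/3 = -1 - 2*u/3 - v/3)
-40 + 136*n(2, D(-3, 1)) = -40 + 136*(-1 - 2*(-8 - 2*(-3))/3 - 1/3*2) = -40 + 136*(-1 - 2*(-8 + 6)/3 - 2/3) = -40 + 136*(-1 - 2/3*(-2) - 2/3) = -40 + 136*(-1 + 4/3 - 2/3) = -40 + 136*(-1/3) = -40 - 136/3 = -256/3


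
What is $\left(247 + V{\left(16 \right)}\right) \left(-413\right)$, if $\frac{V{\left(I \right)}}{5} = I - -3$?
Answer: $-141246$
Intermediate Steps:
$V{\left(I \right)} = 15 + 5 I$ ($V{\left(I \right)} = 5 \left(I - -3\right) = 5 \left(I + 3\right) = 5 \left(3 + I\right) = 15 + 5 I$)
$\left(247 + V{\left(16 \right)}\right) \left(-413\right) = \left(247 + \left(15 + 5 \cdot 16\right)\right) \left(-413\right) = \left(247 + \left(15 + 80\right)\right) \left(-413\right) = \left(247 + 95\right) \left(-413\right) = 342 \left(-413\right) = -141246$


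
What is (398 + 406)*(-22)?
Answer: -17688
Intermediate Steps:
(398 + 406)*(-22) = 804*(-22) = -17688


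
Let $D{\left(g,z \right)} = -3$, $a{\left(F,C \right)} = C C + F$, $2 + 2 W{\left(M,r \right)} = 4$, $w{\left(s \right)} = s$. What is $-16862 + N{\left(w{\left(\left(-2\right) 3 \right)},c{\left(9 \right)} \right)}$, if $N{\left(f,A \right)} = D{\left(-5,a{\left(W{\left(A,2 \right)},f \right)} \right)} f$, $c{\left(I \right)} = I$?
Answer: $-16844$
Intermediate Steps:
$W{\left(M,r \right)} = 1$ ($W{\left(M,r \right)} = -1 + \frac{1}{2} \cdot 4 = -1 + 2 = 1$)
$a{\left(F,C \right)} = F + C^{2}$ ($a{\left(F,C \right)} = C^{2} + F = F + C^{2}$)
$N{\left(f,A \right)} = - 3 f$
$-16862 + N{\left(w{\left(\left(-2\right) 3 \right)},c{\left(9 \right)} \right)} = -16862 - 3 \left(\left(-2\right) 3\right) = -16862 - -18 = -16862 + 18 = -16844$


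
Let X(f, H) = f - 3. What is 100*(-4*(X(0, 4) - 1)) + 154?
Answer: 1754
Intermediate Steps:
X(f, H) = -3 + f
100*(-4*(X(0, 4) - 1)) + 154 = 100*(-4*((-3 + 0) - 1)) + 154 = 100*(-4*(-3 - 1)) + 154 = 100*(-4*(-4)) + 154 = 100*16 + 154 = 1600 + 154 = 1754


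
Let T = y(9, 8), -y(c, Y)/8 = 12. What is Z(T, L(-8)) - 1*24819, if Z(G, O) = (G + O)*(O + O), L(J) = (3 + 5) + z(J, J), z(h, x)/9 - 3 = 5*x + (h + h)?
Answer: 505151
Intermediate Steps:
y(c, Y) = -96 (y(c, Y) = -8*12 = -96)
T = -96
z(h, x) = 27 + 18*h + 45*x (z(h, x) = 27 + 9*(5*x + (h + h)) = 27 + 9*(5*x + 2*h) = 27 + 9*(2*h + 5*x) = 27 + (18*h + 45*x) = 27 + 18*h + 45*x)
L(J) = 35 + 63*J (L(J) = (3 + 5) + (27 + 18*J + 45*J) = 8 + (27 + 63*J) = 35 + 63*J)
Z(G, O) = 2*O*(G + O) (Z(G, O) = (G + O)*(2*O) = 2*O*(G + O))
Z(T, L(-8)) - 1*24819 = 2*(35 + 63*(-8))*(-96 + (35 + 63*(-8))) - 1*24819 = 2*(35 - 504)*(-96 + (35 - 504)) - 24819 = 2*(-469)*(-96 - 469) - 24819 = 2*(-469)*(-565) - 24819 = 529970 - 24819 = 505151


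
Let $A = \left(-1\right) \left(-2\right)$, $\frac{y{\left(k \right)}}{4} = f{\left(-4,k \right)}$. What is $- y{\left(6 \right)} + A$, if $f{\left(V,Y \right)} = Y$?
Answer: $-22$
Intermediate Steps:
$y{\left(k \right)} = 4 k$
$A = 2$
$- y{\left(6 \right)} + A = - 4 \cdot 6 + 2 = \left(-1\right) 24 + 2 = -24 + 2 = -22$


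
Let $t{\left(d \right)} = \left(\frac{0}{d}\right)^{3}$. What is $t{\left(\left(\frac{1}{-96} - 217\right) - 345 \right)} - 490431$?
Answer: $-490431$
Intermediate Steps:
$t{\left(d \right)} = 0$ ($t{\left(d \right)} = 0^{3} = 0$)
$t{\left(\left(\frac{1}{-96} - 217\right) - 345 \right)} - 490431 = 0 - 490431 = -490431$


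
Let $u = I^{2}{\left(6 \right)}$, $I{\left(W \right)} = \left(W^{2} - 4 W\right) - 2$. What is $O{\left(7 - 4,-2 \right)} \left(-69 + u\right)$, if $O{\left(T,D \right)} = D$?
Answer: $-62$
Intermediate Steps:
$I{\left(W \right)} = -2 + W^{2} - 4 W$
$u = 100$ ($u = \left(-2 + 6^{2} - 24\right)^{2} = \left(-2 + 36 - 24\right)^{2} = 10^{2} = 100$)
$O{\left(7 - 4,-2 \right)} \left(-69 + u\right) = - 2 \left(-69 + 100\right) = \left(-2\right) 31 = -62$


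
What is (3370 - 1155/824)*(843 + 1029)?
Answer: 649519650/103 ≈ 6.3060e+6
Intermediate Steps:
(3370 - 1155/824)*(843 + 1029) = (3370 - 1155*1/824)*1872 = (3370 - 1155/824)*1872 = (2775725/824)*1872 = 649519650/103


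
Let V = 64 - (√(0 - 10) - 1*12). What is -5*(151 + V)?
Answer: -1135 + 5*I*√10 ≈ -1135.0 + 15.811*I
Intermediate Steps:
V = 76 - I*√10 (V = 64 - (√(-10) - 12) = 64 - (I*√10 - 12) = 64 - (-12 + I*√10) = 64 + (12 - I*√10) = 76 - I*√10 ≈ 76.0 - 3.1623*I)
-5*(151 + V) = -5*(151 + (76 - I*√10)) = -5*(227 - I*√10) = -1135 + 5*I*√10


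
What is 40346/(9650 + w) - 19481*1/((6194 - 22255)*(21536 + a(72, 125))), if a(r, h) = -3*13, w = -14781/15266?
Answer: 30379736393619093/7265431172438389 ≈ 4.1814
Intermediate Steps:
w = -14781/15266 (w = -14781*1/15266 = -14781/15266 ≈ -0.96823)
a(r, h) = -39
40346/(9650 + w) - 19481*1/((6194 - 22255)*(21536 + a(72, 125))) = 40346/(9650 - 14781/15266) - 19481*1/((6194 - 22255)*(21536 - 39)) = 40346/(147302119/15266) - 19481/((-16061*21497)) = 40346*(15266/147302119) - 19481/(-345263317) = 615922036/147302119 - 19481*(-1/345263317) = 615922036/147302119 + 2783/49323331 = 30379736393619093/7265431172438389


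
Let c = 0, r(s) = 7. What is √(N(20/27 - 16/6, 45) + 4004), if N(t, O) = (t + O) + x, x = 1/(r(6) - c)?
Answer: 2*√4015851/63 ≈ 63.618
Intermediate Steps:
x = ⅐ (x = 1/(7 - 1*0) = 1/(7 + 0) = 1/7 = ⅐ ≈ 0.14286)
N(t, O) = ⅐ + O + t (N(t, O) = (t + O) + ⅐ = (O + t) + ⅐ = ⅐ + O + t)
√(N(20/27 - 16/6, 45) + 4004) = √((⅐ + 45 + (20/27 - 16/6)) + 4004) = √((⅐ + 45 + (20*(1/27) - 16*⅙)) + 4004) = √((⅐ + 45 + (20/27 - 8/3)) + 4004) = √((⅐ + 45 - 52/27) + 4004) = √(8168/189 + 4004) = √(764924/189) = 2*√4015851/63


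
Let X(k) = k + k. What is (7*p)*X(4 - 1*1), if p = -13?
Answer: -546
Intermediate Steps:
X(k) = 2*k
(7*p)*X(4 - 1*1) = (7*(-13))*(2*(4 - 1*1)) = -182*(4 - 1) = -182*3 = -91*6 = -546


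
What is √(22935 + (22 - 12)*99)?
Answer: 5*√957 ≈ 154.68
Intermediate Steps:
√(22935 + (22 - 12)*99) = √(22935 + 10*99) = √(22935 + 990) = √23925 = 5*√957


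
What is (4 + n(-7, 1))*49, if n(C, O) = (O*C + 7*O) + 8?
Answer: 588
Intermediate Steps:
n(C, O) = 8 + 7*O + C*O (n(C, O) = (C*O + 7*O) + 8 = (7*O + C*O) + 8 = 8 + 7*O + C*O)
(4 + n(-7, 1))*49 = (4 + (8 + 7*1 - 7*1))*49 = (4 + (8 + 7 - 7))*49 = (4 + 8)*49 = 12*49 = 588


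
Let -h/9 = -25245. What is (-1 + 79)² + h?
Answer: 233289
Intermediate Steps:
h = 227205 (h = -9*(-25245) = 227205)
(-1 + 79)² + h = (-1 + 79)² + 227205 = 78² + 227205 = 6084 + 227205 = 233289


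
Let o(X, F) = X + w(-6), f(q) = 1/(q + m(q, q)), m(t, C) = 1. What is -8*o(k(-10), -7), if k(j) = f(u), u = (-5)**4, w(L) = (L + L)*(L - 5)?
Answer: -330532/313 ≈ -1056.0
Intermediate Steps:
w(L) = 2*L*(-5 + L) (w(L) = (2*L)*(-5 + L) = 2*L*(-5 + L))
u = 625
f(q) = 1/(1 + q) (f(q) = 1/(q + 1) = 1/(1 + q))
k(j) = 1/626 (k(j) = 1/(1 + 625) = 1/626)
o(X, F) = 132 + X (o(X, F) = X + 2*(-6)*(-5 - 6) = X + 2*(-6)*(-11) = X + 132 = 132 + X)
-8*o(k(-10), -7) = -8*(132 + 1/626) = -8*82633/626 = -330532/313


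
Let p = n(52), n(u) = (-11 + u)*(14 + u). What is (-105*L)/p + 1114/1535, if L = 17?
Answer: 91503/1384570 ≈ 0.066088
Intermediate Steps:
p = 2706 (p = -154 + 52**2 + 3*52 = -154 + 2704 + 156 = 2706)
(-105*L)/p + 1114/1535 = -105*17/2706 + 1114/1535 = -1785*1/2706 + 1114*(1/1535) = -595/902 + 1114/1535 = 91503/1384570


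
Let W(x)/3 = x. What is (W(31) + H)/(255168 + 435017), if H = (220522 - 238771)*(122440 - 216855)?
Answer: 1722979428/690185 ≈ 2496.4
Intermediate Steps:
W(x) = 3*x
H = 1722979335 (H = -18249*(-94415) = 1722979335)
(W(31) + H)/(255168 + 435017) = (3*31 + 1722979335)/(255168 + 435017) = (93 + 1722979335)/690185 = 1722979428*(1/690185) = 1722979428/690185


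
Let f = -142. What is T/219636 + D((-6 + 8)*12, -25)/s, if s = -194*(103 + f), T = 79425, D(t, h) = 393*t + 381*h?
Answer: 10750063/30773444 ≈ 0.34933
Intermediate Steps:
D(t, h) = 381*h + 393*t
s = 7566 (s = -194*(103 - 142) = -194*(-39) = 7566)
T/219636 + D((-6 + 8)*12, -25)/s = 79425/219636 + (381*(-25) + 393*((-6 + 8)*12))/7566 = 79425*(1/219636) + (-9525 + 393*(2*12))*(1/7566) = 8825/24404 + (-9525 + 393*24)*(1/7566) = 8825/24404 + (-9525 + 9432)*(1/7566) = 8825/24404 - 93*1/7566 = 8825/24404 - 31/2522 = 10750063/30773444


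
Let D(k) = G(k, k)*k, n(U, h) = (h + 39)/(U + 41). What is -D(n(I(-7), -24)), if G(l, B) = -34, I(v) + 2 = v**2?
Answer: 255/44 ≈ 5.7955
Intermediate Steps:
I(v) = -2 + v**2
n(U, h) = (39 + h)/(41 + U)
D(k) = -34*k
-D(n(I(-7), -24)) = -(-34)*(39 - 24)/(41 + (-2 + (-7)**2)) = -(-34)*15/(41 + (-2 + 49)) = -(-34)*15/(41 + 47) = -(-34)*15/88 = -1*(-255/44) = 255/44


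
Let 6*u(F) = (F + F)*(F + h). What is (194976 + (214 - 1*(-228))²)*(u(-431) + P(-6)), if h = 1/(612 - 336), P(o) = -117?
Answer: 4993690759465/207 ≈ 2.4124e+10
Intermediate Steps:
h = 1/276 ≈ 0.0036232
u(F) = F*(1/276 + F)/3 (u(F) = ((F + F)*(F + 1/276))/6 = ((2*F)*(1/276 + F))/6 = (2*F*(1/276 + F))/6 = F*(1/276 + F)/3)
(194976 + (214 - 1*(-228))²)*(u(-431) + P(-6)) = (194976 + (214 - 1*(-228))²)*((1/828)*(-431)*(1 + 276*(-431)) - 117) = (194976 + (214 + 228)²)*((1/828)*(-431)*(1 - 118956) - 117) = (194976 + 442²)*((1/828)*(-431)*(-118955) - 117) = (194976 + 195364)*(51269605/828 - 117) = 390340*(51172729/828) = 4993690759465/207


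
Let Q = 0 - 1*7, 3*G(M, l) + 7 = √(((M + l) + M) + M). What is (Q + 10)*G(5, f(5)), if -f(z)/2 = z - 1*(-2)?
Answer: -6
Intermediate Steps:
f(z) = -4 - 2*z (f(z) = -2*(z - 1*(-2)) = -2*(z + 2) = -2*(2 + z) = -4 - 2*z)
G(M, l) = -7/3 + √(l + 3*M)/3 (G(M, l) = -7/3 + √(((M + l) + M) + M)/3 = -7/3 + √((l + 2*M) + M)/3 = -7/3 + √(l + 3*M)/3)
Q = -7 (Q = 0 - 7 = -7)
(Q + 10)*G(5, f(5)) = (-7 + 10)*(-7/3 + √((-4 - 2*5) + 3*5)/3) = 3*(-7/3 + √((-4 - 10) + 15)/3) = 3*(-7/3 + √(-14 + 15)/3) = 3*(-7/3 + √1/3) = 3*(-7/3 + (⅓)*1) = 3*(-7/3 + ⅓) = 3*(-2) = -6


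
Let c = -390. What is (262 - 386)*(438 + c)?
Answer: -5952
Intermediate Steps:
(262 - 386)*(438 + c) = (262 - 386)*(438 - 390) = -124*48 = -5952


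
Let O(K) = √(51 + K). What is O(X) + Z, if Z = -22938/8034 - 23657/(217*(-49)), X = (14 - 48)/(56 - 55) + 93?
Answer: -8973236/14237587 + √110 ≈ 9.8578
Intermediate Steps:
X = 59 (X = -34/1 + 93 = -34*1 + 93 = -34 + 93 = 59)
Z = -8973236/14237587 (Z = -22938*1/8034 - 23657/(-10633) = -3823/1339 - 23657*(-1/10633) = -3823/1339 + 23657/10633 = -8973236/14237587 ≈ -0.63025)
O(X) + Z = √(51 + 59) - 8973236/14237587 = √110 - 8973236/14237587 = -8973236/14237587 + √110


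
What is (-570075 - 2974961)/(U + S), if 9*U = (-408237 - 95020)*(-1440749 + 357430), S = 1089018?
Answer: -31905324/545197671145 ≈ -5.8521e-5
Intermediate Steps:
U = 545187869983/9 (U = ((-408237 - 95020)*(-1440749 + 357430))/9 = (-503257*(-1083319))/9 = (1/9)*545187869983 = 545187869983/9 ≈ 6.0576e+10)
(-570075 - 2974961)/(U + S) = (-570075 - 2974961)/(545187869983/9 + 1089018) = -3545036/545197671145/9 = -3545036*9/545197671145 = -31905324/545197671145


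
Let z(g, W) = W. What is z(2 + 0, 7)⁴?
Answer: 2401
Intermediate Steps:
z(2 + 0, 7)⁴ = 7⁴ = 2401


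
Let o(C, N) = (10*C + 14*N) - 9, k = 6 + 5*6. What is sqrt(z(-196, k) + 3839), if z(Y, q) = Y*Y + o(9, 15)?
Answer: sqrt(42546) ≈ 206.27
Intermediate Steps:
k = 36 (k = 6 + 30 = 36)
o(C, N) = -9 + 10*C + 14*N
z(Y, q) = 291 + Y**2 (z(Y, q) = Y*Y + (-9 + 10*9 + 14*15) = Y**2 + (-9 + 90 + 210) = Y**2 + 291 = 291 + Y**2)
sqrt(z(-196, k) + 3839) = sqrt((291 + (-196)**2) + 3839) = sqrt((291 + 38416) + 3839) = sqrt(38707 + 3839) = sqrt(42546)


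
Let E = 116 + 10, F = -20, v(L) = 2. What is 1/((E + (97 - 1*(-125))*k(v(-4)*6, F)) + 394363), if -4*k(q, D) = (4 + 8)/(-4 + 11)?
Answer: 7/2760757 ≈ 2.5355e-6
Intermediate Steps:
E = 126
k(q, D) = -3/7 (k(q, D) = -(4 + 8)/(4*(-4 + 11)) = -3/7)
1/((E + (97 - 1*(-125))*k(v(-4)*6, F)) + 394363) = 1/((126 + (97 - 1*(-125))*(-3/7)) + 394363) = 1/((126 + (97 + 125)*(-3/7)) + 394363) = 1/((126 + 222*(-3/7)) + 394363) = 1/((126 - 666/7) + 394363) = 1/(216/7 + 394363) = 1/(2760757/7) = 7/2760757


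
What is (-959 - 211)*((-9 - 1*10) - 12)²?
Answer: -1124370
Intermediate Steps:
(-959 - 211)*((-9 - 1*10) - 12)² = -1170*((-9 - 10) - 12)² = -1170*(-19 - 12)² = -1170*(-31)² = -1170*961 = -1124370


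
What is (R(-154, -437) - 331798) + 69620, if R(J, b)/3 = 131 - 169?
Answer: -262292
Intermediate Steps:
R(J, b) = -114 (R(J, b) = 3*(131 - 169) = 3*(-38) = -114)
(R(-154, -437) - 331798) + 69620 = (-114 - 331798) + 69620 = -331912 + 69620 = -262292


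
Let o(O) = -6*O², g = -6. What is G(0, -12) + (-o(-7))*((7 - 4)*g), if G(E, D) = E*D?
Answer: -5292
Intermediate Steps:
G(E, D) = D*E
G(0, -12) + (-o(-7))*((7 - 4)*g) = -12*0 + (-(-6)*(-7)²)*((7 - 4)*(-6)) = 0 + (-(-6)*49)*(3*(-6)) = 0 - 1*(-294)*(-18) = 0 + 294*(-18) = 0 - 5292 = -5292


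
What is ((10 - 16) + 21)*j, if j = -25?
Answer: -375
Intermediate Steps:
((10 - 16) + 21)*j = ((10 - 16) + 21)*(-25) = (-6 + 21)*(-25) = 15*(-25) = -375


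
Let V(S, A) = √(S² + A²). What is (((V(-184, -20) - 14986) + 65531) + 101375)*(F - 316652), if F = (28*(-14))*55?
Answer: -51381167040 - 1352848*√2141 ≈ -5.1444e+10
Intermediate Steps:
V(S, A) = √(A² + S²)
F = -21560 (F = -392*55 = -21560)
(((V(-184, -20) - 14986) + 65531) + 101375)*(F - 316652) = (((√((-20)² + (-184)²) - 14986) + 65531) + 101375)*(-21560 - 316652) = (((√(400 + 33856) - 14986) + 65531) + 101375)*(-338212) = (((√34256 - 14986) + 65531) + 101375)*(-338212) = (((4*√2141 - 14986) + 65531) + 101375)*(-338212) = (((-14986 + 4*√2141) + 65531) + 101375)*(-338212) = ((50545 + 4*√2141) + 101375)*(-338212) = (151920 + 4*√2141)*(-338212) = -51381167040 - 1352848*√2141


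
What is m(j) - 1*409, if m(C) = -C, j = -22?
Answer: -387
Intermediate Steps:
m(j) - 1*409 = -1*(-22) - 1*409 = 22 - 409 = -387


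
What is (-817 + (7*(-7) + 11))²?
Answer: 731025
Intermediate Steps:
(-817 + (7*(-7) + 11))² = (-817 + (-49 + 11))² = (-817 - 38)² = (-855)² = 731025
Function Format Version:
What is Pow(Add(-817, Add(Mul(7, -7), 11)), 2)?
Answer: 731025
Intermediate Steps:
Pow(Add(-817, Add(Mul(7, -7), 11)), 2) = Pow(Add(-817, Add(-49, 11)), 2) = Pow(Add(-817, -38), 2) = Pow(-855, 2) = 731025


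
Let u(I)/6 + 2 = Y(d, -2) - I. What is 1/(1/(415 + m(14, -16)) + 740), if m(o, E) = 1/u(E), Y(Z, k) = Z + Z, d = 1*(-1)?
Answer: 29881/22112012 ≈ 0.0013513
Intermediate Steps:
d = -1
Y(Z, k) = 2*Z
u(I) = -24 - 6*I (u(I) = -12 + 6*(2*(-1) - I) = -12 + 6*(-2 - I) = -12 + (-12 - 6*I) = -24 - 6*I)
m(o, E) = 1/(-24 - 6*E)
1/(1/(415 + m(14, -16)) + 740) = 1/(1/(415 - 1/(24 + 6*(-16))) + 740) = 1/(1/(415 - 1/(24 - 96)) + 740) = 1/(1/(415 - 1/(-72)) + 740) = 1/(1/(415 - 1*(-1/72)) + 740) = 1/(1/(415 + 1/72) + 740) = 1/(1/(29881/72) + 740) = 1/(72/29881 + 740) = 1/(22112012/29881) = 29881/22112012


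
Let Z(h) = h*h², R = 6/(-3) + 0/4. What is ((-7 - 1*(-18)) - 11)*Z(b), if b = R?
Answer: 0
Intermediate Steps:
R = -2 (R = 6*(-⅓) + 0*(¼) = -2 + 0 = -2)
b = -2
Z(h) = h³
((-7 - 1*(-18)) - 11)*Z(b) = ((-7 - 1*(-18)) - 11)*(-2)³ = ((-7 + 18) - 11)*(-8) = (11 - 11)*(-8) = 0*(-8) = 0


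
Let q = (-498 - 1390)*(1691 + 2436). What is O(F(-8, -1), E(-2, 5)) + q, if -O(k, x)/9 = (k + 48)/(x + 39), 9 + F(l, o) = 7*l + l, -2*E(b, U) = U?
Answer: -568799198/73 ≈ -7.7918e+6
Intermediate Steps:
E(b, U) = -U/2
F(l, o) = -9 + 8*l (F(l, o) = -9 + (7*l + l) = -9 + 8*l)
O(k, x) = -9*(48 + k)/(39 + x) (O(k, x) = -9*(k + 48)/(x + 39) = -9*(48 + k)/(39 + x))
q = -7791776 (q = -1888*4127 = -7791776)
O(F(-8, -1), E(-2, 5)) + q = 9*(-48 - (-9 + 8*(-8)))/(39 - 1/2*5) - 7791776 = 9*(-48 - (-9 - 64))/(39 - 5/2) - 7791776 = 9*(-48 - 1*(-73))/(73/2) - 7791776 = 9*(2/73)*(-48 + 73) - 7791776 = 9*(2/73)*25 - 7791776 = 450/73 - 7791776 = -568799198/73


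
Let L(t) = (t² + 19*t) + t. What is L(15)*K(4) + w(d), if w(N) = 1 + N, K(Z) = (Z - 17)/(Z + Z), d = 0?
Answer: -6817/8 ≈ -852.13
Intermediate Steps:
L(t) = t² + 20*t
K(Z) = (-17 + Z)/(2*Z) (K(Z) = (-17 + Z)/((2*Z)) = (-17 + Z)*(1/(2*Z)) = (-17 + Z)/(2*Z))
L(15)*K(4) + w(d) = (15*(20 + 15))*((½)*(-17 + 4)/4) + (1 + 0) = (15*35)*((½)*(¼)*(-13)) + 1 = 525*(-13/8) + 1 = -6825/8 + 1 = -6817/8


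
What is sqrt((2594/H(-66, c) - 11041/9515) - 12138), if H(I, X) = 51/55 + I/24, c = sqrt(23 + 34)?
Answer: I*sqrt(197442098424351165)/3815515 ≈ 116.46*I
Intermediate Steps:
c = sqrt(57) ≈ 7.5498
H(I, X) = 51/55 + I/24 (H(I, X) = 51*(1/55) + I*(1/24) = 51/55 + I/24)
sqrt((2594/H(-66, c) - 11041/9515) - 12138) = sqrt((2594/(51/55 + (1/24)*(-66)) - 11041/9515) - 12138) = sqrt((2594/(51/55 - 11/4) - 11041*1/9515) - 12138) = sqrt((2594/(-401/220) - 11041/9515) - 12138) = sqrt((2594*(-220/401) - 11041/9515) - 12138) = sqrt((-570680/401 - 11041/9515) - 12138) = sqrt(-5434447641/3815515 - 12138) = sqrt(-51747168711/3815515) = I*sqrt(197442098424351165)/3815515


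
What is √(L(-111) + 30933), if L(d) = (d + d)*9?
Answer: 3*√3215 ≈ 170.10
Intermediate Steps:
L(d) = 18*d (L(d) = (2*d)*9 = 18*d)
√(L(-111) + 30933) = √(18*(-111) + 30933) = √(-1998 + 30933) = √28935 = 3*√3215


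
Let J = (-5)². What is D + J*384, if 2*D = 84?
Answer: 9642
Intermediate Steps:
D = 42 (D = (½)*84 = 42)
J = 25
D + J*384 = 42 + 25*384 = 42 + 9600 = 9642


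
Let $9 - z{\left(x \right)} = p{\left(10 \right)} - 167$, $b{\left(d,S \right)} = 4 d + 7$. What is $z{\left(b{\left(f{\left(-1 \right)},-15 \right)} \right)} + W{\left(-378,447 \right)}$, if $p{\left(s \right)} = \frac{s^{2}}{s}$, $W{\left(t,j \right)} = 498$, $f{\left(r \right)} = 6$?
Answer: $664$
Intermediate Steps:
$b{\left(d,S \right)} = 7 + 4 d$
$p{\left(s \right)} = s$
$z{\left(x \right)} = 166$ ($z{\left(x \right)} = 9 - \left(10 - 167\right) = 9 - -157 = 9 + 157 = 166$)
$z{\left(b{\left(f{\left(-1 \right)},-15 \right)} \right)} + W{\left(-378,447 \right)} = 166 + 498 = 664$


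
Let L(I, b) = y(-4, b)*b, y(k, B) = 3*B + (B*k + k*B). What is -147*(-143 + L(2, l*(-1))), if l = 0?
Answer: 21021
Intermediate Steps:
y(k, B) = 3*B + 2*B*k (y(k, B) = 3*B + (B*k + B*k) = 3*B + 2*B*k)
L(I, b) = -5*b**2 (L(I, b) = (b*(3 + 2*(-4)))*b = (b*(3 - 8))*b = (b*(-5))*b = (-5*b)*b = -5*b**2)
-147*(-143 + L(2, l*(-1))) = -147*(-143 - 5*(0*(-1))**2) = -147*(-143 - 5*0**2) = -147*(-143 - 5*0) = -147*(-143 + 0) = -147*(-143) = 21021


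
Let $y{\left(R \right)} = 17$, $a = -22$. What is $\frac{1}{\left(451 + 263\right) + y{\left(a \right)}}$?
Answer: $\frac{1}{731} \approx 0.001368$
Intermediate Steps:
$\frac{1}{\left(451 + 263\right) + y{\left(a \right)}} = \frac{1}{\left(451 + 263\right) + 17} = \frac{1}{714 + 17} = \frac{1}{731}$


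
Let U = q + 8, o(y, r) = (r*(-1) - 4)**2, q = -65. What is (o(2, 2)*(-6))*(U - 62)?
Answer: 25704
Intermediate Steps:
o(y, r) = (-4 - r)**2 (o(y, r) = (-r - 4)**2 = (-4 - r)**2)
U = -57 (U = -65 + 8 = -57)
(o(2, 2)*(-6))*(U - 62) = ((4 + 2)**2*(-6))*(-57 - 62) = (6**2*(-6))*(-119) = (36*(-6))*(-119) = -216*(-119) = 25704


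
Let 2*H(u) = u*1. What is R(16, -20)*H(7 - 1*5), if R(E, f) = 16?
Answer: 16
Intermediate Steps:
H(u) = u/2 (H(u) = (u*1)/2 = u/2)
R(16, -20)*H(7 - 1*5) = 16*((7 - 1*5)/2) = 16*((7 - 5)/2) = 16*((1/2)*2) = 16*1 = 16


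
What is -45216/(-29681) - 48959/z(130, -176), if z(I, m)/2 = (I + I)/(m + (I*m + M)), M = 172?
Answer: 8313488922039/3858530 ≈ 2.1546e+6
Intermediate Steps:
z(I, m) = 4*I/(172 + m + I*m) (z(I, m) = 2*((I + I)/(m + (I*m + 172))) = 2*((2*I)/(m + (172 + I*m))) = 2*((2*I)/(172 + m + I*m)) = 2*(2*I/(172 + m + I*m)) = 4*I/(172 + m + I*m))
-45216/(-29681) - 48959/z(130, -176) = -45216/(-29681) - 48959/(4*130/(172 - 176 + 130*(-176))) = -45216*(-1/29681) - 48959/(4*130/(172 - 176 - 22880)) = 45216/29681 - 48959/(4*130/(-22884)) = 45216/29681 - 48959/(4*130*(-1/22884)) = 45216/29681 - 48959/(-130/5721) = 45216/29681 - 48959*(-5721/130) = 45216/29681 + 280094439/130 = 8313488922039/3858530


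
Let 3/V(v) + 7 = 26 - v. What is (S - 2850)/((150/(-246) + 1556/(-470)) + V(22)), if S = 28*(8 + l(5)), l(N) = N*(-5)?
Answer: 16023005/23704 ≈ 675.96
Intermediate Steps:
V(v) = 3/(19 - v) (V(v) = 3/(-7 + (26 - v)) = 3/(19 - v))
l(N) = -5*N
S = -476 (S = 28*(8 - 5*5) = 28*(8 - 25) = 28*(-17) = -476)
(S - 2850)/((150/(-246) + 1556/(-470)) + V(22)) = (-476 - 2850)/((150/(-246) + 1556/(-470)) - 3/(-19 + 22)) = -3326/((150*(-1/246) + 1556*(-1/470)) - 3/3) = -3326/((-25/41 - 778/235) - 3*⅓) = -3326/(-37773/9635 - 1) = -3326/(-47408/9635) = -3326*(-9635/47408) = 16023005/23704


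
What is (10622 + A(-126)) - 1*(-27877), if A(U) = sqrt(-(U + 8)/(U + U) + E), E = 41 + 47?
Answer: 38499 + sqrt(154406)/42 ≈ 38508.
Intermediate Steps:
E = 88
A(U) = sqrt(88 - (8 + U)/(2*U)) (A(U) = sqrt(-(U + 8)/(U + U) + 88) = sqrt(-(8 + U)/(2*U) + 88) = sqrt(88 - (8 + U)/(2*U)))
(10622 + A(-126)) - 1*(-27877) = (10622 + sqrt(350 - 16/(-126))/2) - 1*(-27877) = (10622 + sqrt(350 - 16*(-1/126))/2) + 27877 = (10622 + sqrt(350 + 8/63)/2) + 27877 = (10622 + sqrt(22058/63)/2) + 27877 = (10622 + (sqrt(154406)/21)/2) + 27877 = (10622 + sqrt(154406)/42) + 27877 = 38499 + sqrt(154406)/42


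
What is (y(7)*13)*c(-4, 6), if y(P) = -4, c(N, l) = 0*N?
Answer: 0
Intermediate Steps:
c(N, l) = 0
(y(7)*13)*c(-4, 6) = -4*13*0 = -52*0 = 0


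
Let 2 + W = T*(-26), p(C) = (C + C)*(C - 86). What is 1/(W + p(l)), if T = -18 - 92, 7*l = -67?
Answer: 49/229688 ≈ 0.00021333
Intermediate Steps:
l = -67/7 (l = (⅐)*(-67) = -67/7 ≈ -9.5714)
T = -110
p(C) = 2*C*(-86 + C) (p(C) = (2*C)*(-86 + C) = 2*C*(-86 + C))
W = 2858 (W = -2 - 110*(-26) = -2 + 2860 = 2858)
1/(W + p(l)) = 1/(2858 + 2*(-67/7)*(-86 - 67/7)) = 1/(2858 + 2*(-67/7)*(-669/7)) = 1/(2858 + 89646/49) = 1/(229688/49) = 49/229688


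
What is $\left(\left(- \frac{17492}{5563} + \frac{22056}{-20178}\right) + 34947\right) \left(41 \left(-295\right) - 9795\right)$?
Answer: $- \frac{14309976687109510}{18708369} \approx -7.649 \cdot 10^{8}$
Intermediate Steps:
$\left(\left(- \frac{17492}{5563} + \frac{22056}{-20178}\right) + 34947\right) \left(41 \left(-295\right) - 9795\right) = \left(\left(\left(-17492\right) \frac{1}{5563} + 22056 \left(- \frac{1}{20178}\right)\right) + 34947\right) \left(-12095 - 9795\right) = \left(\left(- \frac{17492}{5563} - \frac{3676}{3363}\right) + 34947\right) \left(-21890\right) = \left(- \frac{79275184}{18708369} + 34947\right) \left(-21890\right) = \frac{653722096259}{18708369} \left(-21890\right) = - \frac{14309976687109510}{18708369}$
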